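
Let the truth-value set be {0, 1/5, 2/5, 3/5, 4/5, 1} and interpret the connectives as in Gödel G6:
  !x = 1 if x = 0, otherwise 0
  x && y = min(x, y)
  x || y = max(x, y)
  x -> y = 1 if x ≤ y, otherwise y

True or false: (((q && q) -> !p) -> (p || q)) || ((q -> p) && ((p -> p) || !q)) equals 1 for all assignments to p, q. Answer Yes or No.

No

Counterexample: take p = 0, q = 1/5.
q && q = 1/5 && 1/5 = 1/5
!p = !0 = 1
(q && q) -> !p = 1/5 -> 1 = 1
p || q = 0 || 1/5 = 1/5
((q && q) -> !p) -> (p || q) = 1 -> 1/5 = 1/5
q -> p = 1/5 -> 0 = 0
p -> p = 0 -> 0 = 1
!q = !1/5 = 0
(p -> p) || !q = 1 || 0 = 1
(q -> p) && ((p -> p) || !q) = 0 && 1 = 0
(((q && q) -> !p) -> (p || q)) || ((q -> p) && ((p -> p) || !q)) = 1/5 || 0 = 1/5
This gives 1/5 ≠ 1.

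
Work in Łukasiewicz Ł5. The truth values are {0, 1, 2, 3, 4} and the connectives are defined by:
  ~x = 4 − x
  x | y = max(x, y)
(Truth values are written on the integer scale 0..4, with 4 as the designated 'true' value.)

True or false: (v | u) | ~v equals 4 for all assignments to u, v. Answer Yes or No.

No

Counterexample: take u = 0, v = 1.
v | u = 1 | 0 = 1
~v = ~1 = 3
(v | u) | ~v = 1 | 3 = 3
This gives 3 ≠ 4.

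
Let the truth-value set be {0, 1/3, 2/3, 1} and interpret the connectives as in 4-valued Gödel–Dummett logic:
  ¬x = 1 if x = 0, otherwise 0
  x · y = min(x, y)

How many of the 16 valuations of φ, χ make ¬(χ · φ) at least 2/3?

7

φ = 0, χ = 0 ↦ 1  ≥
φ = 0, χ = 1/3 ↦ 1  ≥
φ = 0, χ = 2/3 ↦ 1  ≥
φ = 0, χ = 1 ↦ 1  ≥
φ = 1/3, χ = 0 ↦ 1  ≥
φ = 1/3, χ = 1/3 ↦ 0  <
φ = 1/3, χ = 2/3 ↦ 0  <
φ = 1/3, χ = 1 ↦ 0  <
φ = 2/3, χ = 0 ↦ 1  ≥
φ = 2/3, χ = 1/3 ↦ 0  <
φ = 2/3, χ = 2/3 ↦ 0  <
φ = 2/3, χ = 1 ↦ 0  <
φ = 1, χ = 0 ↦ 1  ≥
φ = 1, χ = 1/3 ↦ 0  <
φ = 1, χ = 2/3 ↦ 0  <
φ = 1, χ = 1 ↦ 0  <
So 7 of the 16 assignments meet the threshold.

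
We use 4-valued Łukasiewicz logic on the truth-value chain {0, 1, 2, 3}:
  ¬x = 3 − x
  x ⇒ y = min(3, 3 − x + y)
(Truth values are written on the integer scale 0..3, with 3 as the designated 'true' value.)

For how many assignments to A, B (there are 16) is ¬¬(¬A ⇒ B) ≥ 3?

A = 0, B = 0 ↦ 0  <
A = 0, B = 1 ↦ 1  <
A = 0, B = 2 ↦ 2  <
A = 0, B = 3 ↦ 3  ≥
A = 1, B = 0 ↦ 1  <
A = 1, B = 1 ↦ 2  <
A = 1, B = 2 ↦ 3  ≥
A = 1, B = 3 ↦ 3  ≥
A = 2, B = 0 ↦ 2  <
A = 2, B = 1 ↦ 3  ≥
A = 2, B = 2 ↦ 3  ≥
A = 2, B = 3 ↦ 3  ≥
A = 3, B = 0 ↦ 3  ≥
A = 3, B = 1 ↦ 3  ≥
A = 3, B = 2 ↦ 3  ≥
A = 3, B = 3 ↦ 3  ≥
So 10 of the 16 assignments meet the threshold.

10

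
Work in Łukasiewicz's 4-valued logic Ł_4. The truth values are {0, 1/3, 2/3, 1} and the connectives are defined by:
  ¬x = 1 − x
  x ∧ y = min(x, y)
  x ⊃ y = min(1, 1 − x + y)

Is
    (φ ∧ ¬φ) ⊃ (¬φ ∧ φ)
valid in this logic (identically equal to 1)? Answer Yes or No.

Yes

φ = 0 ↦ 1
φ = 1/3 ↦ 1
φ = 2/3 ↦ 1
φ = 1 ↦ 1
Every assignment gives a value ≥ 1.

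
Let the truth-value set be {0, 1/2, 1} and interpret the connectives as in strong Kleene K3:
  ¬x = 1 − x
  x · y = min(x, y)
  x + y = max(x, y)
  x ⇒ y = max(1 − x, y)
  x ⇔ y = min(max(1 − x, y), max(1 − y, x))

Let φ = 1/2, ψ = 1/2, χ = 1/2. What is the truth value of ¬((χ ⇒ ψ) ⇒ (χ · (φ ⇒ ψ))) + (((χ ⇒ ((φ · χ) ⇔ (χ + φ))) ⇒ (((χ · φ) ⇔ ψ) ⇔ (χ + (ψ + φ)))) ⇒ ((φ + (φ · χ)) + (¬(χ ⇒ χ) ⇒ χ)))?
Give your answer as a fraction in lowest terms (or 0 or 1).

χ ⇒ ψ = 1/2 ⇒ 1/2 = 1/2
φ ⇒ ψ = 1/2 ⇒ 1/2 = 1/2
χ · (φ ⇒ ψ) = 1/2 · 1/2 = 1/2
(χ ⇒ ψ) ⇒ (χ · (φ ⇒ ψ)) = 1/2 ⇒ 1/2 = 1/2
¬((χ ⇒ ψ) ⇒ (χ · (φ ⇒ ψ))) = ¬1/2 = 1/2
φ · χ = 1/2 · 1/2 = 1/2
χ + φ = 1/2 + 1/2 = 1/2
(φ · χ) ⇔ (χ + φ) = 1/2 ⇔ 1/2 = 1/2
χ ⇒ ((φ · χ) ⇔ (χ + φ)) = 1/2 ⇒ 1/2 = 1/2
χ · φ = 1/2 · 1/2 = 1/2
(χ · φ) ⇔ ψ = 1/2 ⇔ 1/2 = 1/2
ψ + φ = 1/2 + 1/2 = 1/2
χ + (ψ + φ) = 1/2 + 1/2 = 1/2
((χ · φ) ⇔ ψ) ⇔ (χ + (ψ + φ)) = 1/2 ⇔ 1/2 = 1/2
(χ ⇒ ((φ · χ) ⇔ (χ + φ))) ⇒ (((χ · φ) ⇔ ψ) ⇔ (χ + (ψ + φ))) = 1/2 ⇒ 1/2 = 1/2
φ · χ = 1/2 · 1/2 = 1/2
φ + (φ · χ) = 1/2 + 1/2 = 1/2
χ ⇒ χ = 1/2 ⇒ 1/2 = 1/2
¬(χ ⇒ χ) = ¬1/2 = 1/2
¬(χ ⇒ χ) ⇒ χ = 1/2 ⇒ 1/2 = 1/2
(φ + (φ · χ)) + (¬(χ ⇒ χ) ⇒ χ) = 1/2 + 1/2 = 1/2
((χ ⇒ ((φ · χ) ⇔ (χ + φ))) ⇒ (((χ · φ) ⇔ ψ) ⇔ (χ + (ψ + φ)))) ⇒ ((φ + (φ · χ)) + (¬(χ ⇒ χ) ⇒ χ)) = 1/2 ⇒ 1/2 = 1/2
¬((χ ⇒ ψ) ⇒ (χ · (φ ⇒ ψ))) + (((χ ⇒ ((φ · χ) ⇔ (χ + φ))) ⇒ (((χ · φ) ⇔ ψ) ⇔ (χ + (ψ + φ)))) ⇒ ((φ + (φ · χ)) + (¬(χ ⇒ χ) ⇒ χ))) = 1/2 + 1/2 = 1/2

1/2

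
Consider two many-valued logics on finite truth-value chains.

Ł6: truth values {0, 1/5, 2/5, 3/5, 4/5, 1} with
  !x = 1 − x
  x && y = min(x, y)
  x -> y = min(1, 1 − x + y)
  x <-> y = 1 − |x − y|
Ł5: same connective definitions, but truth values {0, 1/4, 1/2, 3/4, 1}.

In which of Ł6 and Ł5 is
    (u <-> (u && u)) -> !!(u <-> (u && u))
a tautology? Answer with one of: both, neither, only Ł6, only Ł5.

In Ł6: every assignment gives 1 — tautology.
In Ł5: every assignment gives 1 — tautology.

both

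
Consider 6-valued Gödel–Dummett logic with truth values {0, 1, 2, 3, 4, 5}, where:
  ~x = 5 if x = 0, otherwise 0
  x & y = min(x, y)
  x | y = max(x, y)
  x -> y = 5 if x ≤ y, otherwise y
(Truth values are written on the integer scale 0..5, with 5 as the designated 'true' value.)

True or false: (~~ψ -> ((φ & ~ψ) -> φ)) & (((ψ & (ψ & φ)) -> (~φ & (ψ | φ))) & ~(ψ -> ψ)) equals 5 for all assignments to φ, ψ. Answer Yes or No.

No

Counterexample: take φ = 0, ψ = 0.
~ψ = ~0 = 5
~~ψ = ~5 = 0
~ψ = ~0 = 5
φ & ~ψ = 0 & 5 = 0
(φ & ~ψ) -> φ = 0 -> 0 = 5
~~ψ -> ((φ & ~ψ) -> φ) = 0 -> 5 = 5
ψ & φ = 0 & 0 = 0
ψ & (ψ & φ) = 0 & 0 = 0
~φ = ~0 = 5
ψ | φ = 0 | 0 = 0
~φ & (ψ | φ) = 5 & 0 = 0
(ψ & (ψ & φ)) -> (~φ & (ψ | φ)) = 0 -> 0 = 5
ψ -> ψ = 0 -> 0 = 5
~(ψ -> ψ) = ~5 = 0
((ψ & (ψ & φ)) -> (~φ & (ψ | φ))) & ~(ψ -> ψ) = 5 & 0 = 0
(~~ψ -> ((φ & ~ψ) -> φ)) & (((ψ & (ψ & φ)) -> (~φ & (ψ | φ))) & ~(ψ -> ψ)) = 5 & 0 = 0
This gives 0 ≠ 5.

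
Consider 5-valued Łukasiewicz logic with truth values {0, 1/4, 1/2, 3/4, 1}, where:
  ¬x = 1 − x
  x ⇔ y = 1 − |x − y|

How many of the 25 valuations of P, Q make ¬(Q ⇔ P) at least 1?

value 1: 2 assignments (counts)
value 3/4: 4 assignments
value 1/2: 6 assignments
value 1/4: 8 assignments
value 0: 5 assignments
So 2 of the 25 assignments meet the threshold.

2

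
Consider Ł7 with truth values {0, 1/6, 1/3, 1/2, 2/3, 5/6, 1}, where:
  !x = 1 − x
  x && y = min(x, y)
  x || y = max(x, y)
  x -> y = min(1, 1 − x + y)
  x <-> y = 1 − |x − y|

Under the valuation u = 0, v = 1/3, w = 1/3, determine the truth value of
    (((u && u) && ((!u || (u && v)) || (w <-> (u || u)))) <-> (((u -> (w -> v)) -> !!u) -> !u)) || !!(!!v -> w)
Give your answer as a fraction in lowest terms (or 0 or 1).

1

u && u = 0 && 0 = 0
!u = !0 = 1
u && v = 0 && 1/3 = 0
!u || (u && v) = 1 || 0 = 1
u || u = 0 || 0 = 0
w <-> (u || u) = 1/3 <-> 0 = 2/3
(!u || (u && v)) || (w <-> (u || u)) = 1 || 2/3 = 1
(u && u) && ((!u || (u && v)) || (w <-> (u || u))) = 0 && 1 = 0
w -> v = 1/3 -> 1/3 = 1
u -> (w -> v) = 0 -> 1 = 1
!u = !0 = 1
!!u = !1 = 0
(u -> (w -> v)) -> !!u = 1 -> 0 = 0
!u = !0 = 1
((u -> (w -> v)) -> !!u) -> !u = 0 -> 1 = 1
((u && u) && ((!u || (u && v)) || (w <-> (u || u)))) <-> (((u -> (w -> v)) -> !!u) -> !u) = 0 <-> 1 = 0
!v = !1/3 = 2/3
!!v = !2/3 = 1/3
!!v -> w = 1/3 -> 1/3 = 1
!(!!v -> w) = !1 = 0
!!(!!v -> w) = !0 = 1
(((u && u) && ((!u || (u && v)) || (w <-> (u || u)))) <-> (((u -> (w -> v)) -> !!u) -> !u)) || !!(!!v -> w) = 0 || 1 = 1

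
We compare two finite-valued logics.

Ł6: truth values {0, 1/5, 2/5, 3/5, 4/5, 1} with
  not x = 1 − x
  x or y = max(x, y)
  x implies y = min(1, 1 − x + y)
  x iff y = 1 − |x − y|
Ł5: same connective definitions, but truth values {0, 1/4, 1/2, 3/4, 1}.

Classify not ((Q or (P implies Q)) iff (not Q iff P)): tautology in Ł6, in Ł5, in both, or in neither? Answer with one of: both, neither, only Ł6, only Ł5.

neither

In Ł6: at P = 0, Q = 1/5 the value is 4/5 — not a tautology.
In Ł5: at P = 0, Q = 1/4 the value is 3/4 — not a tautology.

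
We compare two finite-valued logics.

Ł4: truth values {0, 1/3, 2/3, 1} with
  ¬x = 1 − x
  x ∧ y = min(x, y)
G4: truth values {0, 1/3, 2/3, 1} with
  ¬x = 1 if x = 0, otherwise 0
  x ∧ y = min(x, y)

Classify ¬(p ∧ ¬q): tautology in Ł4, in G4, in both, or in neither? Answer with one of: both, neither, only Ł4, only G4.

In Ł4: at p = 1/3, q = 0 the value is 2/3 — not a tautology.
In G4: at p = 1/3, q = 0 the value is 0 — not a tautology.

neither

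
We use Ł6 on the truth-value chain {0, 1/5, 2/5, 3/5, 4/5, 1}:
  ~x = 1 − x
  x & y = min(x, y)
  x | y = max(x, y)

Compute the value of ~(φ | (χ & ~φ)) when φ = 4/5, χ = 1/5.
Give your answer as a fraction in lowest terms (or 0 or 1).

~φ = ~4/5 = 1/5
χ & ~φ = 1/5 & 1/5 = 1/5
φ | (χ & ~φ) = 4/5 | 1/5 = 4/5
~(φ | (χ & ~φ)) = ~4/5 = 1/5

1/5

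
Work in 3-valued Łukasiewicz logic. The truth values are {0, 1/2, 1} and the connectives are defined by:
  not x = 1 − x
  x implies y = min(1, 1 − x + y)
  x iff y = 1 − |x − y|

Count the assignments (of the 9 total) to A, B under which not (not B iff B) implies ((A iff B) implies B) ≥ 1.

A = 0, B = 0 ↦ 0  <
A = 0, B = 1/2 ↦ 1  ≥
A = 0, B = 1 ↦ 1  ≥
A = 1/2, B = 0 ↦ 1/2  <
A = 1/2, B = 1/2 ↦ 1  ≥
A = 1/2, B = 1 ↦ 1  ≥
A = 1, B = 0 ↦ 1  ≥
A = 1, B = 1/2 ↦ 1  ≥
A = 1, B = 1 ↦ 1  ≥
So 7 of the 9 assignments meet the threshold.

7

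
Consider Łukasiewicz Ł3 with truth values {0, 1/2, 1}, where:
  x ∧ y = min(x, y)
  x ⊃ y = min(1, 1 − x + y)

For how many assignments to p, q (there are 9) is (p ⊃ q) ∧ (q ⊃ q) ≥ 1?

6

p = 0, q = 0 ↦ 1  ≥
p = 0, q = 1/2 ↦ 1  ≥
p = 0, q = 1 ↦ 1  ≥
p = 1/2, q = 0 ↦ 1/2  <
p = 1/2, q = 1/2 ↦ 1  ≥
p = 1/2, q = 1 ↦ 1  ≥
p = 1, q = 0 ↦ 0  <
p = 1, q = 1/2 ↦ 1/2  <
p = 1, q = 1 ↦ 1  ≥
So 6 of the 9 assignments meet the threshold.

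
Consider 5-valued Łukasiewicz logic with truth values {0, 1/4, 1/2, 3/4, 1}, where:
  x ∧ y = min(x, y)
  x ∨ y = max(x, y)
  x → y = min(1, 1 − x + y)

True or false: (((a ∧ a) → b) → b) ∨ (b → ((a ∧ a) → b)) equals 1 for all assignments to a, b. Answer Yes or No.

At a = 3/4, b = 1/4, for instance:
a ∧ a = 3/4 ∧ 3/4 = 3/4
(a ∧ a) → b = 3/4 → 1/4 = 1/2
((a ∧ a) → b) → b = 1/2 → 1/4 = 3/4
b → ((a ∧ a) → b) = 1/4 → 1/2 = 1
(((a ∧ a) → b) → b) ∨ (b → ((a ∧ a) → b)) = 3/4 ∨ 1 = 1
and checking the remaining 24 assignments likewise gives ≥ 1 in every case.

Yes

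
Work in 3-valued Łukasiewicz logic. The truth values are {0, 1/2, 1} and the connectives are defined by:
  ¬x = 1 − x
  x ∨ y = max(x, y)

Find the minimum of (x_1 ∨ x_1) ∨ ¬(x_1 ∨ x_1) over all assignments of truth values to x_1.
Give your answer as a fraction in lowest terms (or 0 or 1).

Take x_1 = 1/2:
x_1 ∨ x_1 = 1/2 ∨ 1/2 = 1/2
x_1 ∨ x_1 = 1/2 ∨ 1/2 = 1/2
¬(x_1 ∨ x_1) = ¬1/2 = 1/2
(x_1 ∨ x_1) ∨ ¬(x_1 ∨ x_1) = 1/2 ∨ 1/2 = 1/2
No assignment yields a value below 1/2, so this is the minimum.

1/2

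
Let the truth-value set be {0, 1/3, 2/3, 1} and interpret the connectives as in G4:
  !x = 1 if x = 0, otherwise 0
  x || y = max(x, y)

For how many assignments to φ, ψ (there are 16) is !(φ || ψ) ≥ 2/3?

φ = 0, ψ = 0 ↦ 1  ≥
φ = 0, ψ = 1/3 ↦ 0  <
φ = 0, ψ = 2/3 ↦ 0  <
φ = 0, ψ = 1 ↦ 0  <
φ = 1/3, ψ = 0 ↦ 0  <
φ = 1/3, ψ = 1/3 ↦ 0  <
φ = 1/3, ψ = 2/3 ↦ 0  <
φ = 1/3, ψ = 1 ↦ 0  <
φ = 2/3, ψ = 0 ↦ 0  <
φ = 2/3, ψ = 1/3 ↦ 0  <
φ = 2/3, ψ = 2/3 ↦ 0  <
φ = 2/3, ψ = 1 ↦ 0  <
φ = 1, ψ = 0 ↦ 0  <
φ = 1, ψ = 1/3 ↦ 0  <
φ = 1, ψ = 2/3 ↦ 0  <
φ = 1, ψ = 1 ↦ 0  <
So 1 of the 16 assignments meets the threshold.

1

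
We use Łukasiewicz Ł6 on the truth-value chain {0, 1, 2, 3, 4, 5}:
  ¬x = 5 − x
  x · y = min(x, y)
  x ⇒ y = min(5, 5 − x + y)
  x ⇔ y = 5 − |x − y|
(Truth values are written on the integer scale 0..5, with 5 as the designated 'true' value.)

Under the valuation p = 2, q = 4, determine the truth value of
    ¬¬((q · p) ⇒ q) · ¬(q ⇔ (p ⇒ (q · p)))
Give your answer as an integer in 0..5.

q · p = 4 · 2 = 2
(q · p) ⇒ q = 2 ⇒ 4 = 5
¬((q · p) ⇒ q) = ¬5 = 0
¬¬((q · p) ⇒ q) = ¬0 = 5
q · p = 4 · 2 = 2
p ⇒ (q · p) = 2 ⇒ 2 = 5
q ⇔ (p ⇒ (q · p)) = 4 ⇔ 5 = 4
¬(q ⇔ (p ⇒ (q · p))) = ¬4 = 1
¬¬((q · p) ⇒ q) · ¬(q ⇔ (p ⇒ (q · p))) = 5 · 1 = 1

1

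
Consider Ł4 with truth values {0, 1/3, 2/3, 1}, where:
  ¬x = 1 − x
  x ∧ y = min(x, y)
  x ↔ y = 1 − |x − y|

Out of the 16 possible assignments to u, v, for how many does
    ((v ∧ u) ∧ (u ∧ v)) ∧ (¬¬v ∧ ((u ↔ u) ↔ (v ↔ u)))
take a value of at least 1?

1

u = 0, v = 0 ↦ 0  <
u = 0, v = 1/3 ↦ 0  <
u = 0, v = 2/3 ↦ 0  <
u = 0, v = 1 ↦ 0  <
u = 1/3, v = 0 ↦ 0  <
u = 1/3, v = 1/3 ↦ 1/3  <
u = 1/3, v = 2/3 ↦ 1/3  <
u = 1/3, v = 1 ↦ 1/3  <
u = 2/3, v = 0 ↦ 0  <
u = 2/3, v = 1/3 ↦ 1/3  <
u = 2/3, v = 2/3 ↦ 2/3  <
u = 2/3, v = 1 ↦ 2/3  <
u = 1, v = 0 ↦ 0  <
u = 1, v = 1/3 ↦ 1/3  <
u = 1, v = 2/3 ↦ 2/3  <
u = 1, v = 1 ↦ 1  ≥
So 1 of the 16 assignments meets the threshold.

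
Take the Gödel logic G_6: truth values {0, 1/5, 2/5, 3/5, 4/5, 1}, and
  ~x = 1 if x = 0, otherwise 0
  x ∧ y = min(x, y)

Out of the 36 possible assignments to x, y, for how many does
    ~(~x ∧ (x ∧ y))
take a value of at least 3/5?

value 1: 36 assignments (counts)
So 36 of the 36 assignments meet the threshold.

36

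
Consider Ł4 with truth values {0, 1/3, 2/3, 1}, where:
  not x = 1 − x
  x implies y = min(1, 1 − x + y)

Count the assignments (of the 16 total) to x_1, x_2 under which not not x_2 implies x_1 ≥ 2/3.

x_1 = 0, x_2 = 0 ↦ 1  ≥
x_1 = 0, x_2 = 1/3 ↦ 2/3  ≥
x_1 = 0, x_2 = 2/3 ↦ 1/3  <
x_1 = 0, x_2 = 1 ↦ 0  <
x_1 = 1/3, x_2 = 0 ↦ 1  ≥
x_1 = 1/3, x_2 = 1/3 ↦ 1  ≥
x_1 = 1/3, x_2 = 2/3 ↦ 2/3  ≥
x_1 = 1/3, x_2 = 1 ↦ 1/3  <
x_1 = 2/3, x_2 = 0 ↦ 1  ≥
x_1 = 2/3, x_2 = 1/3 ↦ 1  ≥
x_1 = 2/3, x_2 = 2/3 ↦ 1  ≥
x_1 = 2/3, x_2 = 1 ↦ 2/3  ≥
x_1 = 1, x_2 = 0 ↦ 1  ≥
x_1 = 1, x_2 = 1/3 ↦ 1  ≥
x_1 = 1, x_2 = 2/3 ↦ 1  ≥
x_1 = 1, x_2 = 1 ↦ 1  ≥
So 13 of the 16 assignments meet the threshold.

13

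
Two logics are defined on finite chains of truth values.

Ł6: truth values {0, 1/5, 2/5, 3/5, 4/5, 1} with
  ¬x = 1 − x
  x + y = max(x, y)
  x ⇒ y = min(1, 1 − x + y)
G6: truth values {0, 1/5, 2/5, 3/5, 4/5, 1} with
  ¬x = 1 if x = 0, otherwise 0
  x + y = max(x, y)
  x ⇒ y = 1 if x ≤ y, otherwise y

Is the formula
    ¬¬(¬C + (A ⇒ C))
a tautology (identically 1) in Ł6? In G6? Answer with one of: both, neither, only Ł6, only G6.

In Ł6: at A = 2/5, C = 1/5 the value is 4/5 — not a tautology.
In G6: every assignment gives 1 — tautology.

only G6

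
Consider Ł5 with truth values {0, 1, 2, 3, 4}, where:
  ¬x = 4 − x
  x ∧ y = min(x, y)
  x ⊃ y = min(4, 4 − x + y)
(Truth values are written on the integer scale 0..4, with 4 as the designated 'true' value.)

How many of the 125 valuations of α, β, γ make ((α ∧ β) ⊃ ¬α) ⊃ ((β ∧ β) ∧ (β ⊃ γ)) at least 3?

value 4: 25 assignments (counts)
value 3: 19 assignments (counts)
value 2: 27 assignments
value 1: 26 assignments
value 0: 28 assignments
So 44 of the 125 assignments meet the threshold.

44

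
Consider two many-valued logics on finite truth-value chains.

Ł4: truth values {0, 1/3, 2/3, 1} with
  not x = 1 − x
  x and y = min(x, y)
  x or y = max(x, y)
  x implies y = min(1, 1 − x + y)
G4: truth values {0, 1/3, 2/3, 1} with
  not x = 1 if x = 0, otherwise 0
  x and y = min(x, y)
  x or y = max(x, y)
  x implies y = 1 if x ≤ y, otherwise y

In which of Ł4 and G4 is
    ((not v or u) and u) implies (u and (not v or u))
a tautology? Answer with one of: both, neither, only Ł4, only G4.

In Ł4: every assignment gives 1 — tautology.
In G4: every assignment gives 1 — tautology.

both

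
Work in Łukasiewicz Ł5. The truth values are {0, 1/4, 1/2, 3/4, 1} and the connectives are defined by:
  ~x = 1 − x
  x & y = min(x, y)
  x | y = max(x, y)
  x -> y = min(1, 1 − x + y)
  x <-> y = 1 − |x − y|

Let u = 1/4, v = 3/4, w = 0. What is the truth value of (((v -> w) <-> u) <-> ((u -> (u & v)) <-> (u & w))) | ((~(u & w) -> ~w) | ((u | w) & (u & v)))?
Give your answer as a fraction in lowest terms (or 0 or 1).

1

v -> w = 3/4 -> 0 = 1/4
(v -> w) <-> u = 1/4 <-> 1/4 = 1
u & v = 1/4 & 3/4 = 1/4
u -> (u & v) = 1/4 -> 1/4 = 1
u & w = 1/4 & 0 = 0
(u -> (u & v)) <-> (u & w) = 1 <-> 0 = 0
((v -> w) <-> u) <-> ((u -> (u & v)) <-> (u & w)) = 1 <-> 0 = 0
u & w = 1/4 & 0 = 0
~(u & w) = ~0 = 1
~w = ~0 = 1
~(u & w) -> ~w = 1 -> 1 = 1
u | w = 1/4 | 0 = 1/4
u & v = 1/4 & 3/4 = 1/4
(u | w) & (u & v) = 1/4 & 1/4 = 1/4
(~(u & w) -> ~w) | ((u | w) & (u & v)) = 1 | 1/4 = 1
(((v -> w) <-> u) <-> ((u -> (u & v)) <-> (u & w))) | ((~(u & w) -> ~w) | ((u | w) & (u & v))) = 0 | 1 = 1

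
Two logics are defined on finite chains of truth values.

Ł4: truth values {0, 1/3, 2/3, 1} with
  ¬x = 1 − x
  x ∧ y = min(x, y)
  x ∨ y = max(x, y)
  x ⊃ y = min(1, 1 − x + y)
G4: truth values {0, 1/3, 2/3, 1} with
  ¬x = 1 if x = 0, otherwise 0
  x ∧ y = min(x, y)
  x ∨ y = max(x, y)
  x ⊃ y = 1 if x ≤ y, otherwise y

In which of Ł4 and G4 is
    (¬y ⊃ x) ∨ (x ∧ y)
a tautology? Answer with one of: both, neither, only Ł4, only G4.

In Ł4: at x = 0, y = 0 the value is 0 — not a tautology.
In G4: at x = 0, y = 0 the value is 0 — not a tautology.

neither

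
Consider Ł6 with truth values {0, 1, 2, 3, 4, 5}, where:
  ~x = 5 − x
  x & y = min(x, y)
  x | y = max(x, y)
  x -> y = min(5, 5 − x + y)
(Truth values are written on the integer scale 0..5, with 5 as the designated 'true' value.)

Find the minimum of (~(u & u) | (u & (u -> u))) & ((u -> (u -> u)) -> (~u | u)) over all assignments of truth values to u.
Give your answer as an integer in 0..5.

3

Take u = 2:
u & u = 2 & 2 = 2
~(u & u) = ~2 = 3
u -> u = 2 -> 2 = 5
u & (u -> u) = 2 & 5 = 2
~(u & u) | (u & (u -> u)) = 3 | 2 = 3
u -> u = 2 -> 2 = 5
u -> (u -> u) = 2 -> 5 = 5
~u = ~2 = 3
~u | u = 3 | 2 = 3
(u -> (u -> u)) -> (~u | u) = 5 -> 3 = 3
(~(u & u) | (u & (u -> u))) & ((u -> (u -> u)) -> (~u | u)) = 3 & 3 = 3
No assignment yields a value below 3, so this is the minimum.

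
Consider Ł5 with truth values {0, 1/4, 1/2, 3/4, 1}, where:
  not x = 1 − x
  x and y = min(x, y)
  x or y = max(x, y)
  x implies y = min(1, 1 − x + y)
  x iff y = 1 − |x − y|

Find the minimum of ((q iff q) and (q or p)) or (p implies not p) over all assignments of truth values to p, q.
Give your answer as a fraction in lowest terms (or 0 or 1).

3/4

Take p = 3/4, q = 0:
q iff q = 0 iff 0 = 1
q or p = 0 or 3/4 = 3/4
(q iff q) and (q or p) = 1 and 3/4 = 3/4
not p = not 3/4 = 1/4
p implies not p = 3/4 implies 1/4 = 1/2
((q iff q) and (q or p)) or (p implies not p) = 3/4 or 1/2 = 3/4
No assignment yields a value below 3/4, so this is the minimum.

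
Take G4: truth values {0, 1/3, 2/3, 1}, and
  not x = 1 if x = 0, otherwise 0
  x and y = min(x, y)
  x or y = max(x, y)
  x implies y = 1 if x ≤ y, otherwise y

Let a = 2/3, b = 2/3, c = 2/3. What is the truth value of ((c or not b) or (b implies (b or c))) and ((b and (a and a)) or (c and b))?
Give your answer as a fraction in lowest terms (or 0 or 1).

2/3

not b = not 2/3 = 0
c or not b = 2/3 or 0 = 2/3
b or c = 2/3 or 2/3 = 2/3
b implies (b or c) = 2/3 implies 2/3 = 1
(c or not b) or (b implies (b or c)) = 2/3 or 1 = 1
a and a = 2/3 and 2/3 = 2/3
b and (a and a) = 2/3 and 2/3 = 2/3
c and b = 2/3 and 2/3 = 2/3
(b and (a and a)) or (c and b) = 2/3 or 2/3 = 2/3
((c or not b) or (b implies (b or c))) and ((b and (a and a)) or (c and b)) = 1 and 2/3 = 2/3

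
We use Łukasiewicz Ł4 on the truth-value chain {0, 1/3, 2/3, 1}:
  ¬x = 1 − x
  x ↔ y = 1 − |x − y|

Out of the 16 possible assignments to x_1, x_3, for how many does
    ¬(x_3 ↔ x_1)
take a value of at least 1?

x_1 = 0, x_3 = 0 ↦ 0  <
x_1 = 0, x_3 = 1/3 ↦ 1/3  <
x_1 = 0, x_3 = 2/3 ↦ 2/3  <
x_1 = 0, x_3 = 1 ↦ 1  ≥
x_1 = 1/3, x_3 = 0 ↦ 1/3  <
x_1 = 1/3, x_3 = 1/3 ↦ 0  <
x_1 = 1/3, x_3 = 2/3 ↦ 1/3  <
x_1 = 1/3, x_3 = 1 ↦ 2/3  <
x_1 = 2/3, x_3 = 0 ↦ 2/3  <
x_1 = 2/3, x_3 = 1/3 ↦ 1/3  <
x_1 = 2/3, x_3 = 2/3 ↦ 0  <
x_1 = 2/3, x_3 = 1 ↦ 1/3  <
x_1 = 1, x_3 = 0 ↦ 1  ≥
x_1 = 1, x_3 = 1/3 ↦ 2/3  <
x_1 = 1, x_3 = 2/3 ↦ 1/3  <
x_1 = 1, x_3 = 1 ↦ 0  <
So 2 of the 16 assignments meet the threshold.

2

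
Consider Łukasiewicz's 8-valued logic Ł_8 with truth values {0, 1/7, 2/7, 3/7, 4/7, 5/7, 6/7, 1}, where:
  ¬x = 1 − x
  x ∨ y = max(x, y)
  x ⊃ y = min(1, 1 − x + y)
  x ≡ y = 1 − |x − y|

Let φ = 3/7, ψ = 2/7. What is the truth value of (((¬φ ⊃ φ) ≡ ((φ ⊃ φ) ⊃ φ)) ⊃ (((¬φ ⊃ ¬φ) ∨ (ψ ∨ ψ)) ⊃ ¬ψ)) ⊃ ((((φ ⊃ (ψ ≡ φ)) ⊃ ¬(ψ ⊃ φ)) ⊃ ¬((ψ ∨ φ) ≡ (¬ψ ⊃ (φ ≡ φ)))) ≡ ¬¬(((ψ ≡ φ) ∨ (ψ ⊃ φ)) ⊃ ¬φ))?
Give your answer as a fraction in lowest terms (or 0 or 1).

4/7

¬φ = ¬3/7 = 4/7
¬φ ⊃ φ = 4/7 ⊃ 3/7 = 6/7
φ ⊃ φ = 3/7 ⊃ 3/7 = 1
(φ ⊃ φ) ⊃ φ = 1 ⊃ 3/7 = 3/7
(¬φ ⊃ φ) ≡ ((φ ⊃ φ) ⊃ φ) = 6/7 ≡ 3/7 = 4/7
¬φ = ¬3/7 = 4/7
¬φ = ¬3/7 = 4/7
¬φ ⊃ ¬φ = 4/7 ⊃ 4/7 = 1
ψ ∨ ψ = 2/7 ∨ 2/7 = 2/7
(¬φ ⊃ ¬φ) ∨ (ψ ∨ ψ) = 1 ∨ 2/7 = 1
¬ψ = ¬2/7 = 5/7
((¬φ ⊃ ¬φ) ∨ (ψ ∨ ψ)) ⊃ ¬ψ = 1 ⊃ 5/7 = 5/7
((¬φ ⊃ φ) ≡ ((φ ⊃ φ) ⊃ φ)) ⊃ (((¬φ ⊃ ¬φ) ∨ (ψ ∨ ψ)) ⊃ ¬ψ) = 4/7 ⊃ 5/7 = 1
ψ ≡ φ = 2/7 ≡ 3/7 = 6/7
φ ⊃ (ψ ≡ φ) = 3/7 ⊃ 6/7 = 1
ψ ⊃ φ = 2/7 ⊃ 3/7 = 1
¬(ψ ⊃ φ) = ¬1 = 0
(φ ⊃ (ψ ≡ φ)) ⊃ ¬(ψ ⊃ φ) = 1 ⊃ 0 = 0
ψ ∨ φ = 2/7 ∨ 3/7 = 3/7
¬ψ = ¬2/7 = 5/7
φ ≡ φ = 3/7 ≡ 3/7 = 1
¬ψ ⊃ (φ ≡ φ) = 5/7 ⊃ 1 = 1
(ψ ∨ φ) ≡ (¬ψ ⊃ (φ ≡ φ)) = 3/7 ≡ 1 = 3/7
¬((ψ ∨ φ) ≡ (¬ψ ⊃ (φ ≡ φ))) = ¬3/7 = 4/7
((φ ⊃ (ψ ≡ φ)) ⊃ ¬(ψ ⊃ φ)) ⊃ ¬((ψ ∨ φ) ≡ (¬ψ ⊃ (φ ≡ φ))) = 0 ⊃ 4/7 = 1
ψ ≡ φ = 2/7 ≡ 3/7 = 6/7
ψ ⊃ φ = 2/7 ⊃ 3/7 = 1
(ψ ≡ φ) ∨ (ψ ⊃ φ) = 6/7 ∨ 1 = 1
¬φ = ¬3/7 = 4/7
((ψ ≡ φ) ∨ (ψ ⊃ φ)) ⊃ ¬φ = 1 ⊃ 4/7 = 4/7
¬(((ψ ≡ φ) ∨ (ψ ⊃ φ)) ⊃ ¬φ) = ¬4/7 = 3/7
¬¬(((ψ ≡ φ) ∨ (ψ ⊃ φ)) ⊃ ¬φ) = ¬3/7 = 4/7
(((φ ⊃ (ψ ≡ φ)) ⊃ ¬(ψ ⊃ φ)) ⊃ ¬((ψ ∨ φ) ≡ (¬ψ ⊃ (φ ≡ φ)))) ≡ ¬¬(((ψ ≡ φ) ∨ (ψ ⊃ φ)) ⊃ ¬φ) = 1 ≡ 4/7 = 4/7
(((¬φ ⊃ φ) ≡ ((φ ⊃ φ) ⊃ φ)) ⊃ (((¬φ ⊃ ¬φ) ∨ (ψ ∨ ψ)) ⊃ ¬ψ)) ⊃ ((((φ ⊃ (ψ ≡ φ)) ⊃ ¬(ψ ⊃ φ)) ⊃ ¬((ψ ∨ φ) ≡ (¬ψ ⊃ (φ ≡ φ)))) ≡ ¬¬(((ψ ≡ φ) ∨ (ψ ⊃ φ)) ⊃ ¬φ)) = 1 ⊃ 4/7 = 4/7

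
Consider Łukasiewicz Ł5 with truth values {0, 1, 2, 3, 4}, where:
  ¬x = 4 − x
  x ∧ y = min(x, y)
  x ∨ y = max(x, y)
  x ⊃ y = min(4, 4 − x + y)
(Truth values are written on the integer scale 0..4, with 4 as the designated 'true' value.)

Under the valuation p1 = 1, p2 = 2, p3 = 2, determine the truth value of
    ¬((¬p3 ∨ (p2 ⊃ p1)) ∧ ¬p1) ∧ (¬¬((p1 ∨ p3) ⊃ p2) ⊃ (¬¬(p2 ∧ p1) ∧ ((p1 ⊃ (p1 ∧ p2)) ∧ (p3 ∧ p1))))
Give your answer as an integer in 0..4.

1

¬p3 = ¬2 = 2
p2 ⊃ p1 = 2 ⊃ 1 = 3
¬p3 ∨ (p2 ⊃ p1) = 2 ∨ 3 = 3
¬p1 = ¬1 = 3
(¬p3 ∨ (p2 ⊃ p1)) ∧ ¬p1 = 3 ∧ 3 = 3
¬((¬p3 ∨ (p2 ⊃ p1)) ∧ ¬p1) = ¬3 = 1
p1 ∨ p3 = 1 ∨ 2 = 2
(p1 ∨ p3) ⊃ p2 = 2 ⊃ 2 = 4
¬((p1 ∨ p3) ⊃ p2) = ¬4 = 0
¬¬((p1 ∨ p3) ⊃ p2) = ¬0 = 4
p2 ∧ p1 = 2 ∧ 1 = 1
¬(p2 ∧ p1) = ¬1 = 3
¬¬(p2 ∧ p1) = ¬3 = 1
p1 ∧ p2 = 1 ∧ 2 = 1
p1 ⊃ (p1 ∧ p2) = 1 ⊃ 1 = 4
p3 ∧ p1 = 2 ∧ 1 = 1
(p1 ⊃ (p1 ∧ p2)) ∧ (p3 ∧ p1) = 4 ∧ 1 = 1
¬¬(p2 ∧ p1) ∧ ((p1 ⊃ (p1 ∧ p2)) ∧ (p3 ∧ p1)) = 1 ∧ 1 = 1
¬¬((p1 ∨ p3) ⊃ p2) ⊃ (¬¬(p2 ∧ p1) ∧ ((p1 ⊃ (p1 ∧ p2)) ∧ (p3 ∧ p1))) = 4 ⊃ 1 = 1
¬((¬p3 ∨ (p2 ⊃ p1)) ∧ ¬p1) ∧ (¬¬((p1 ∨ p3) ⊃ p2) ⊃ (¬¬(p2 ∧ p1) ∧ ((p1 ⊃ (p1 ∧ p2)) ∧ (p3 ∧ p1)))) = 1 ∧ 1 = 1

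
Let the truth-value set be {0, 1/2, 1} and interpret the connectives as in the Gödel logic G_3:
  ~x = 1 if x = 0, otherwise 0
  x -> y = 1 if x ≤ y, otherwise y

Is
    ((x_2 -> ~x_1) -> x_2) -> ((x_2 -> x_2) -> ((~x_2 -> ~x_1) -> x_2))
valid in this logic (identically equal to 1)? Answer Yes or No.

No

Counterexample: take x_1 = 1/2, x_2 = 1/2.
~x_1 = ~1/2 = 0
x_2 -> ~x_1 = 1/2 -> 0 = 0
(x_2 -> ~x_1) -> x_2 = 0 -> 1/2 = 1
x_2 -> x_2 = 1/2 -> 1/2 = 1
~x_2 = ~1/2 = 0
~x_1 = ~1/2 = 0
~x_2 -> ~x_1 = 0 -> 0 = 1
(~x_2 -> ~x_1) -> x_2 = 1 -> 1/2 = 1/2
(x_2 -> x_2) -> ((~x_2 -> ~x_1) -> x_2) = 1 -> 1/2 = 1/2
((x_2 -> ~x_1) -> x_2) -> ((x_2 -> x_2) -> ((~x_2 -> ~x_1) -> x_2)) = 1 -> 1/2 = 1/2
This gives 1/2 ≠ 1.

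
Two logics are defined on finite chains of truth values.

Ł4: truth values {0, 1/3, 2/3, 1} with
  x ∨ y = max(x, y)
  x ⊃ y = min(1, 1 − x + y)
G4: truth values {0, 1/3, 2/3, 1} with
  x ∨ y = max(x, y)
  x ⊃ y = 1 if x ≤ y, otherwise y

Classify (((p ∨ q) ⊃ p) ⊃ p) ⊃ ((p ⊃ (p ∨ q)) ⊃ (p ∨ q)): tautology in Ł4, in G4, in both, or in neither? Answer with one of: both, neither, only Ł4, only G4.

only Ł4

In Ł4: every assignment gives 1 — tautology.
In G4: at p = 0, q = 1/3 the value is 1/3 — not a tautology.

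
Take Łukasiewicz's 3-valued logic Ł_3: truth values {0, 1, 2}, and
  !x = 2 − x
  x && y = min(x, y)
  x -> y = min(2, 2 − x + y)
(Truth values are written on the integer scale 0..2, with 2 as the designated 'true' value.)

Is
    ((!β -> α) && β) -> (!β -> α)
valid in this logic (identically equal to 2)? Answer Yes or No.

Yes

α = 0, β = 0 ↦ 2
α = 0, β = 1 ↦ 2
α = 0, β = 2 ↦ 2
α = 1, β = 0 ↦ 2
α = 1, β = 1 ↦ 2
α = 1, β = 2 ↦ 2
α = 2, β = 0 ↦ 2
α = 2, β = 1 ↦ 2
α = 2, β = 2 ↦ 2
Every assignment gives a value ≥ 2.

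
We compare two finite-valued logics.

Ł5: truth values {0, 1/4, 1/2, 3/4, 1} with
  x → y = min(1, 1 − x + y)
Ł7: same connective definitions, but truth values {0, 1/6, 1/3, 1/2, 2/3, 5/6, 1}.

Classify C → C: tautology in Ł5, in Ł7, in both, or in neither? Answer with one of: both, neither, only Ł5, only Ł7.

In Ł5: every assignment gives 1 — tautology.
In Ł7: every assignment gives 1 — tautology.

both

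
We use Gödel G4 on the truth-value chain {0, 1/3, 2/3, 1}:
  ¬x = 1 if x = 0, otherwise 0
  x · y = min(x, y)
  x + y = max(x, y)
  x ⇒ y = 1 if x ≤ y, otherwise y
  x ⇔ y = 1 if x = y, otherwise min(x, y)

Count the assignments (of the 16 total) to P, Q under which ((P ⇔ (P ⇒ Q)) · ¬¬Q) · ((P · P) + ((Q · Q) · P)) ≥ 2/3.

4

P = 0, Q = 0 ↦ 0  <
P = 0, Q = 1/3 ↦ 0  <
P = 0, Q = 2/3 ↦ 0  <
P = 0, Q = 1 ↦ 0  <
P = 1/3, Q = 0 ↦ 0  <
P = 1/3, Q = 1/3 ↦ 1/3  <
P = 1/3, Q = 2/3 ↦ 1/3  <
P = 1/3, Q = 1 ↦ 1/3  <
P = 2/3, Q = 0 ↦ 0  <
P = 2/3, Q = 1/3 ↦ 1/3  <
P = 2/3, Q = 2/3 ↦ 2/3  ≥
P = 2/3, Q = 1 ↦ 2/3  ≥
P = 1, Q = 0 ↦ 0  <
P = 1, Q = 1/3 ↦ 1/3  <
P = 1, Q = 2/3 ↦ 2/3  ≥
P = 1, Q = 1 ↦ 1  ≥
So 4 of the 16 assignments meet the threshold.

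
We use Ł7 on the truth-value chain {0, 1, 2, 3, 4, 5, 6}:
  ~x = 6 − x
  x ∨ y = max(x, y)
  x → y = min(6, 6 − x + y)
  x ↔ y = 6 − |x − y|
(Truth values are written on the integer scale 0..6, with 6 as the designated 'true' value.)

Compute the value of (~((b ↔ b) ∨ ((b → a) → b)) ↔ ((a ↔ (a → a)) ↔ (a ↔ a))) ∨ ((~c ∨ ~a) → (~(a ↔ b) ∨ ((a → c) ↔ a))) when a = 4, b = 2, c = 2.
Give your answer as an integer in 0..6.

6

b ↔ b = 2 ↔ 2 = 6
b → a = 2 → 4 = 6
(b → a) → b = 6 → 2 = 2
(b ↔ b) ∨ ((b → a) → b) = 6 ∨ 2 = 6
~((b ↔ b) ∨ ((b → a) → b)) = ~6 = 0
a → a = 4 → 4 = 6
a ↔ (a → a) = 4 ↔ 6 = 4
a ↔ a = 4 ↔ 4 = 6
(a ↔ (a → a)) ↔ (a ↔ a) = 4 ↔ 6 = 4
~((b ↔ b) ∨ ((b → a) → b)) ↔ ((a ↔ (a → a)) ↔ (a ↔ a)) = 0 ↔ 4 = 2
~c = ~2 = 4
~a = ~4 = 2
~c ∨ ~a = 4 ∨ 2 = 4
a ↔ b = 4 ↔ 2 = 4
~(a ↔ b) = ~4 = 2
a → c = 4 → 2 = 4
(a → c) ↔ a = 4 ↔ 4 = 6
~(a ↔ b) ∨ ((a → c) ↔ a) = 2 ∨ 6 = 6
(~c ∨ ~a) → (~(a ↔ b) ∨ ((a → c) ↔ a)) = 4 → 6 = 6
(~((b ↔ b) ∨ ((b → a) → b)) ↔ ((a ↔ (a → a)) ↔ (a ↔ a))) ∨ ((~c ∨ ~a) → (~(a ↔ b) ∨ ((a → c) ↔ a))) = 2 ∨ 6 = 6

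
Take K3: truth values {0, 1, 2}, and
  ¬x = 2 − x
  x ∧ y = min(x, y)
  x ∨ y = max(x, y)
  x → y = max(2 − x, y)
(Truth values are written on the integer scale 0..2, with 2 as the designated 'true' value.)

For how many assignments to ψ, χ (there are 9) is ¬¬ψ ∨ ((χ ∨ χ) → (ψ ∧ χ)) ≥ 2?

5

ψ = 0, χ = 0 ↦ 2  ≥
ψ = 0, χ = 1 ↦ 1  <
ψ = 0, χ = 2 ↦ 0  <
ψ = 1, χ = 0 ↦ 2  ≥
ψ = 1, χ = 1 ↦ 1  <
ψ = 1, χ = 2 ↦ 1  <
ψ = 2, χ = 0 ↦ 2  ≥
ψ = 2, χ = 1 ↦ 2  ≥
ψ = 2, χ = 2 ↦ 2  ≥
So 5 of the 9 assignments meet the threshold.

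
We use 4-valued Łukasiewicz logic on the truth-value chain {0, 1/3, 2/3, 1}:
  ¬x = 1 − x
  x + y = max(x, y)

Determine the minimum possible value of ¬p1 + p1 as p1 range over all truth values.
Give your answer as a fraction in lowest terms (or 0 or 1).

Take p1 = 1/3:
¬p1 = ¬1/3 = 2/3
¬p1 + p1 = 2/3 + 1/3 = 2/3
No assignment yields a value below 2/3, so this is the minimum.

2/3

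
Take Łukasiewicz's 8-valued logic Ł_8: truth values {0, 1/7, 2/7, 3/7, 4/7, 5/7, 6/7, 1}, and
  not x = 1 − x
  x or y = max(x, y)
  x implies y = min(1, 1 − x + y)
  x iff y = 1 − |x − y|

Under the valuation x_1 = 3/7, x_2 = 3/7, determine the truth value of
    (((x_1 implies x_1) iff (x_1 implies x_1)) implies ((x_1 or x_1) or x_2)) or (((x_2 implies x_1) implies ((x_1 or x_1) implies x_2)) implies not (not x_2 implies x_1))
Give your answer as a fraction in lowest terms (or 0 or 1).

x_1 implies x_1 = 3/7 implies 3/7 = 1
x_1 implies x_1 = 3/7 implies 3/7 = 1
(x_1 implies x_1) iff (x_1 implies x_1) = 1 iff 1 = 1
x_1 or x_1 = 3/7 or 3/7 = 3/7
(x_1 or x_1) or x_2 = 3/7 or 3/7 = 3/7
((x_1 implies x_1) iff (x_1 implies x_1)) implies ((x_1 or x_1) or x_2) = 1 implies 3/7 = 3/7
x_2 implies x_1 = 3/7 implies 3/7 = 1
x_1 or x_1 = 3/7 or 3/7 = 3/7
(x_1 or x_1) implies x_2 = 3/7 implies 3/7 = 1
(x_2 implies x_1) implies ((x_1 or x_1) implies x_2) = 1 implies 1 = 1
not x_2 = not 3/7 = 4/7
not x_2 implies x_1 = 4/7 implies 3/7 = 6/7
not (not x_2 implies x_1) = not 6/7 = 1/7
((x_2 implies x_1) implies ((x_1 or x_1) implies x_2)) implies not (not x_2 implies x_1) = 1 implies 1/7 = 1/7
(((x_1 implies x_1) iff (x_1 implies x_1)) implies ((x_1 or x_1) or x_2)) or (((x_2 implies x_1) implies ((x_1 or x_1) implies x_2)) implies not (not x_2 implies x_1)) = 3/7 or 1/7 = 3/7

3/7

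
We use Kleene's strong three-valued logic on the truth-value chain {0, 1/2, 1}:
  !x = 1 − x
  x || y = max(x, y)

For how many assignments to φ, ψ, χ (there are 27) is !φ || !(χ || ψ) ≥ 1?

11

value 1: 11 assignments (counts)
value 1/2: 11 assignments
value 0: 5 assignments
So 11 of the 27 assignments meet the threshold.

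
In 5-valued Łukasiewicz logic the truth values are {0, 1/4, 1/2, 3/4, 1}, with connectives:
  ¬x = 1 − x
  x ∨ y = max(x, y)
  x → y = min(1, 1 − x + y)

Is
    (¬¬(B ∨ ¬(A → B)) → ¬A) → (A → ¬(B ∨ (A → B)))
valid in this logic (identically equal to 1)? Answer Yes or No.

No

Counterexample: take A = 1/4, B = 1/4.
A → B = 1/4 → 1/4 = 1
¬(A → B) = ¬1 = 0
B ∨ ¬(A → B) = 1/4 ∨ 0 = 1/4
¬(B ∨ ¬(A → B)) = ¬1/4 = 3/4
¬¬(B ∨ ¬(A → B)) = ¬3/4 = 1/4
¬A = ¬1/4 = 3/4
¬¬(B ∨ ¬(A → B)) → ¬A = 1/4 → 3/4 = 1
A → B = 1/4 → 1/4 = 1
B ∨ (A → B) = 1/4 ∨ 1 = 1
¬(B ∨ (A → B)) = ¬1 = 0
A → ¬(B ∨ (A → B)) = 1/4 → 0 = 3/4
(¬¬(B ∨ ¬(A → B)) → ¬A) → (A → ¬(B ∨ (A → B))) = 1 → 3/4 = 3/4
This gives 3/4 ≠ 1.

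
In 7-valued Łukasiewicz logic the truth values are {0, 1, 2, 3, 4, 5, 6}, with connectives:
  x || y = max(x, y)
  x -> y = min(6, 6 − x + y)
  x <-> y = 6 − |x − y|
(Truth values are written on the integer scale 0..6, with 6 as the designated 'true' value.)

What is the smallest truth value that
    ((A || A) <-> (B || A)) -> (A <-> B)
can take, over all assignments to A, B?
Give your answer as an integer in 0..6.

0

Take A = 6, B = 0:
A || A = 6 || 6 = 6
B || A = 0 || 6 = 6
(A || A) <-> (B || A) = 6 <-> 6 = 6
A <-> B = 6 <-> 0 = 0
((A || A) <-> (B || A)) -> (A <-> B) = 6 -> 0 = 0
No assignment yields a value below 0, so this is the minimum.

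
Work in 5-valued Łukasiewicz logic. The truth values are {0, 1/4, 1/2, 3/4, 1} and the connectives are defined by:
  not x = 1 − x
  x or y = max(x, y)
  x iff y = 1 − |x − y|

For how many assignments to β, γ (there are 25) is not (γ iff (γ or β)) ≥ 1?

1

value 1: 1 assignment (counts)
value 3/4: 2 assignments
value 1/2: 3 assignments
value 1/4: 4 assignments
value 0: 15 assignments
So 1 of the 25 assignments meets the threshold.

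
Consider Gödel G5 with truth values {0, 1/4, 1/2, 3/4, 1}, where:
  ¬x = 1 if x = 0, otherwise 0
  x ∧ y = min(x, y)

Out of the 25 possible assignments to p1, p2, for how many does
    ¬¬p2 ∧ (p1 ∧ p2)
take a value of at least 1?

value 1: 1 assignment (counts)
value 3/4: 3 assignments
value 1/2: 5 assignments
value 1/4: 7 assignments
value 0: 9 assignments
So 1 of the 25 assignments meets the threshold.

1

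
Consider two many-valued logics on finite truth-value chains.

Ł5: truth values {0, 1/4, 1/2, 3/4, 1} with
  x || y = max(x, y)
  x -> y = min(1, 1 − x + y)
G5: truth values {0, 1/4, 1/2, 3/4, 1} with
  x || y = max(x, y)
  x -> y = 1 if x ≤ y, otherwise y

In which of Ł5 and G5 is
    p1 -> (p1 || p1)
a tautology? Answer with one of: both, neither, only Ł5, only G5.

In Ł5: every assignment gives 1 — tautology.
In G5: every assignment gives 1 — tautology.

both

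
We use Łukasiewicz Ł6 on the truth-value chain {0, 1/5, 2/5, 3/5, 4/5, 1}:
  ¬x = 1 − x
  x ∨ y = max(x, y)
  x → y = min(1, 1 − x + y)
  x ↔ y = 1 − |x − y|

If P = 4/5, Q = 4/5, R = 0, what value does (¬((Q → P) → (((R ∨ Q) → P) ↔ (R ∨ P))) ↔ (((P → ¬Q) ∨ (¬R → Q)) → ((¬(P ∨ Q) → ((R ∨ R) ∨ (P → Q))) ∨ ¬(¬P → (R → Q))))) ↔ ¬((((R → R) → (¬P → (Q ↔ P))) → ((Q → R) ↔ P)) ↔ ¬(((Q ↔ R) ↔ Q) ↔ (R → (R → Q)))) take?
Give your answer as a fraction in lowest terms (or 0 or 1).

1

Q → P = 4/5 → 4/5 = 1
R ∨ Q = 0 ∨ 4/5 = 4/5
(R ∨ Q) → P = 4/5 → 4/5 = 1
R ∨ P = 0 ∨ 4/5 = 4/5
((R ∨ Q) → P) ↔ (R ∨ P) = 1 ↔ 4/5 = 4/5
(Q → P) → (((R ∨ Q) → P) ↔ (R ∨ P)) = 1 → 4/5 = 4/5
¬((Q → P) → (((R ∨ Q) → P) ↔ (R ∨ P))) = ¬4/5 = 1/5
¬Q = ¬4/5 = 1/5
P → ¬Q = 4/5 → 1/5 = 2/5
¬R = ¬0 = 1
¬R → Q = 1 → 4/5 = 4/5
(P → ¬Q) ∨ (¬R → Q) = 2/5 ∨ 4/5 = 4/5
P ∨ Q = 4/5 ∨ 4/5 = 4/5
¬(P ∨ Q) = ¬4/5 = 1/5
R ∨ R = 0 ∨ 0 = 0
P → Q = 4/5 → 4/5 = 1
(R ∨ R) ∨ (P → Q) = 0 ∨ 1 = 1
¬(P ∨ Q) → ((R ∨ R) ∨ (P → Q)) = 1/5 → 1 = 1
¬P = ¬4/5 = 1/5
R → Q = 0 → 4/5 = 1
¬P → (R → Q) = 1/5 → 1 = 1
¬(¬P → (R → Q)) = ¬1 = 0
(¬(P ∨ Q) → ((R ∨ R) ∨ (P → Q))) ∨ ¬(¬P → (R → Q)) = 1 ∨ 0 = 1
((P → ¬Q) ∨ (¬R → Q)) → ((¬(P ∨ Q) → ((R ∨ R) ∨ (P → Q))) ∨ ¬(¬P → (R → Q))) = 4/5 → 1 = 1
¬((Q → P) → (((R ∨ Q) → P) ↔ (R ∨ P))) ↔ (((P → ¬Q) ∨ (¬R → Q)) → ((¬(P ∨ Q) → ((R ∨ R) ∨ (P → Q))) ∨ ¬(¬P → (R → Q)))) = 1/5 ↔ 1 = 1/5
R → R = 0 → 0 = 1
¬P = ¬4/5 = 1/5
Q ↔ P = 4/5 ↔ 4/5 = 1
¬P → (Q ↔ P) = 1/5 → 1 = 1
(R → R) → (¬P → (Q ↔ P)) = 1 → 1 = 1
Q → R = 4/5 → 0 = 1/5
(Q → R) ↔ P = 1/5 ↔ 4/5 = 2/5
((R → R) → (¬P → (Q ↔ P))) → ((Q → R) ↔ P) = 1 → 2/5 = 2/5
Q ↔ R = 4/5 ↔ 0 = 1/5
(Q ↔ R) ↔ Q = 1/5 ↔ 4/5 = 2/5
R → Q = 0 → 4/5 = 1
R → (R → Q) = 0 → 1 = 1
((Q ↔ R) ↔ Q) ↔ (R → (R → Q)) = 2/5 ↔ 1 = 2/5
¬(((Q ↔ R) ↔ Q) ↔ (R → (R → Q))) = ¬2/5 = 3/5
(((R → R) → (¬P → (Q ↔ P))) → ((Q → R) ↔ P)) ↔ ¬(((Q ↔ R) ↔ Q) ↔ (R → (R → Q))) = 2/5 ↔ 3/5 = 4/5
¬((((R → R) → (¬P → (Q ↔ P))) → ((Q → R) ↔ P)) ↔ ¬(((Q ↔ R) ↔ Q) ↔ (R → (R → Q)))) = ¬4/5 = 1/5
(¬((Q → P) → (((R ∨ Q) → P) ↔ (R ∨ P))) ↔ (((P → ¬Q) ∨ (¬R → Q)) → ((¬(P ∨ Q) → ((R ∨ R) ∨ (P → Q))) ∨ ¬(¬P → (R → Q))))) ↔ ¬((((R → R) → (¬P → (Q ↔ P))) → ((Q → R) ↔ P)) ↔ ¬(((Q ↔ R) ↔ Q) ↔ (R → (R → Q)))) = 1/5 ↔ 1/5 = 1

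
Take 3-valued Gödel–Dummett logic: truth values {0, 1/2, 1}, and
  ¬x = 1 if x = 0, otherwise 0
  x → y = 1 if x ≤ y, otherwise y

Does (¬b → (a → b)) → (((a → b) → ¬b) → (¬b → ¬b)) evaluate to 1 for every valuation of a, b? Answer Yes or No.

a = 0, b = 0 ↦ 1
a = 0, b = 1/2 ↦ 1
a = 0, b = 1 ↦ 1
a = 1/2, b = 0 ↦ 1
a = 1/2, b = 1/2 ↦ 1
a = 1/2, b = 1 ↦ 1
a = 1, b = 0 ↦ 1
a = 1, b = 1/2 ↦ 1
a = 1, b = 1 ↦ 1
Every assignment gives a value ≥ 1.

Yes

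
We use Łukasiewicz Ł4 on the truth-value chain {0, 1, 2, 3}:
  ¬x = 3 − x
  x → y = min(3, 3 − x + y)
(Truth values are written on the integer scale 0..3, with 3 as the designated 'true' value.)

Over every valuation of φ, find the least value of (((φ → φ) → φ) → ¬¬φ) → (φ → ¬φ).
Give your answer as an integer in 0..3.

0

Take φ = 3:
φ → φ = 3 → 3 = 3
(φ → φ) → φ = 3 → 3 = 3
¬φ = ¬3 = 0
¬¬φ = ¬0 = 3
((φ → φ) → φ) → ¬¬φ = 3 → 3 = 3
¬φ = ¬3 = 0
φ → ¬φ = 3 → 0 = 0
(((φ → φ) → φ) → ¬¬φ) → (φ → ¬φ) = 3 → 0 = 0
No assignment yields a value below 0, so this is the minimum.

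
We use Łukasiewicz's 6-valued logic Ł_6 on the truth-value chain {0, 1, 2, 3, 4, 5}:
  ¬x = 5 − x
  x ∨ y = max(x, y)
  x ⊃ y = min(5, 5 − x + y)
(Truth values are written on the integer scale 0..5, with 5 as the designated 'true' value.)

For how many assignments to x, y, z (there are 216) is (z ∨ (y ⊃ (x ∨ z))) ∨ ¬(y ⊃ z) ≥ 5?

value 5: 166 assignments (counts)
value 4: 31 assignments
value 3: 19 assignments
So 166 of the 216 assignments meet the threshold.

166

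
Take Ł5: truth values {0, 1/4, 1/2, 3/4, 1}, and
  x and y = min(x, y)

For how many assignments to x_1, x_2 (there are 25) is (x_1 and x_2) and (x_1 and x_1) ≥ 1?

value 1: 1 assignment (counts)
value 3/4: 3 assignments
value 1/2: 5 assignments
value 1/4: 7 assignments
value 0: 9 assignments
So 1 of the 25 assignments meets the threshold.

1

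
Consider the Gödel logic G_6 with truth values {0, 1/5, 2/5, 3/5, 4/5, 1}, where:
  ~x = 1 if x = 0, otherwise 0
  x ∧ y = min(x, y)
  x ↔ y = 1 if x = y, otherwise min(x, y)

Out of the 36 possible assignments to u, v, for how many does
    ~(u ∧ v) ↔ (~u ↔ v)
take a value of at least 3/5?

value 1: 31 assignments (counts)
value 4/5: 1 assignment (counts)
value 3/5: 1 assignment (counts)
value 2/5: 1 assignment
value 1/5: 1 assignment
value 0: 1 assignment
So 33 of the 36 assignments meet the threshold.

33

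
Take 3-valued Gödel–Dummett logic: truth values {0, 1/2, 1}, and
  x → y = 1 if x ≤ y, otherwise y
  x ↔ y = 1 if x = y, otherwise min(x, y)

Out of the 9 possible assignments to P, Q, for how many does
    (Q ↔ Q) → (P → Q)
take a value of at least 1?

6

P = 0, Q = 0 ↦ 1  ≥
P = 0, Q = 1/2 ↦ 1  ≥
P = 0, Q = 1 ↦ 1  ≥
P = 1/2, Q = 0 ↦ 0  <
P = 1/2, Q = 1/2 ↦ 1  ≥
P = 1/2, Q = 1 ↦ 1  ≥
P = 1, Q = 0 ↦ 0  <
P = 1, Q = 1/2 ↦ 1/2  <
P = 1, Q = 1 ↦ 1  ≥
So 6 of the 9 assignments meet the threshold.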